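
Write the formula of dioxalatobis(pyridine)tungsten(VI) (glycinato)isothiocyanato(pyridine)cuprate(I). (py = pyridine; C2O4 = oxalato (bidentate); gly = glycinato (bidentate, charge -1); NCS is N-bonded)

Cation [W…]: ligand charges -4, W(VI) ⇒ ion charge 2+.
Anion [Cu…]: ligand charges -2, Cu(I) ⇒ ion charge 1−.
One 2+ cation requires 2 of the 1− anion.

[W(C2O4)2(py)2][Cu(gly)(NCS)(py)]2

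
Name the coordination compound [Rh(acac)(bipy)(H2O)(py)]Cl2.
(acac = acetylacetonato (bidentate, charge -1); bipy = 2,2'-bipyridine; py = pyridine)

(acetylacetonato)aqua(2,2'-bipyridine)(pyridine)rhodium(III) chloride

The 2 chloride counter-ions carry a total charge of -2, so each complex ion is 2+.
Ligand charges: 1×acetylacetonato (-1 each), 1×2,2'-bipyridine (neutral), 1×aqua (neutral), 1×pyridine (neutral); total -1. So Rh + (-1) = 2+, giving Rh = +3.
Ligands are named alphabetically: acetylacetonato before aqua before bipyridine before pyridine.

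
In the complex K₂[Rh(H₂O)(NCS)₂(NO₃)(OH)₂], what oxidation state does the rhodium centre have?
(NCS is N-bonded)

2 potassium outside the brackets (+1 each) → the complex ion is 2−.
Ligand charges: 1×H2O neutral; 2×NCS = -2; 1×NO3 = -1; 2×OH = -2; sum -5.
Rh + (-5) = 2− ⇒ Rh is +3.

+3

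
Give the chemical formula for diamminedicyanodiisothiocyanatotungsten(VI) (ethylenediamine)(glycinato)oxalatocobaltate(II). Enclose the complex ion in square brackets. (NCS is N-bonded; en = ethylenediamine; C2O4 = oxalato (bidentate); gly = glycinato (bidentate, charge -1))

[W(CN)2(NCS)2(NH3)2][Co(C2O4)(en)(gly)]2

Cation [W…]: ligand charges -4, W(VI) ⇒ ion charge 2+.
Anion [Co…]: ligand charges -3, Co(II) ⇒ ion charge 1−.
One 2+ cation requires 2 of the 1− anion.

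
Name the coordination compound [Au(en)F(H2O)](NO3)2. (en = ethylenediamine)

aqua(ethylenediamine)fluorogold(III) nitrate

The 2 nitrate counter-ions carry a total charge of -2, so each complex ion is 2+.
Ligand charges: 1×ethylenediamine (neutral), 1×aqua (neutral), 1×fluoro (-1 each); total -1. So Au + (-1) = 2+, giving Au = +3.
Ligands are named alphabetically: aqua before ethylenediamine before fluoro.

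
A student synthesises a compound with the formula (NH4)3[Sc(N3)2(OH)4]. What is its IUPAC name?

ammonium diazidotetrahydroxoscandate(III)

The 3 ammonium counter-ions carry a total charge of +3, so each complex ion is 3−.
Ligand charges: 4×hydroxo (-1 each), 2×azido (-1 each); total -6. So Sc + (-6) = 3−, giving Sc = +3.
The complex ion is anionic, so scandium takes the -ate form scandate(III).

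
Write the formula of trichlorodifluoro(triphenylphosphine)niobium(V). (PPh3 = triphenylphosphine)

[NbCl3F2(PPh3)]

Ligands: 1 triphenylphosphine (PPh3, neutral), 3 chloro (Cl, -1), 2 fluoro (F, -1). Ligand charge sum = -5.
With Nb in oxidation state +5, the complex ion is [Nb...].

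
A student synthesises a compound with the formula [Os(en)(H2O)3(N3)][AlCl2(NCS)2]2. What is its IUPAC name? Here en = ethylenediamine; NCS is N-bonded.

Aluminium is always +3 in its complexes; the anion's ligand charges sum to -4, so the complex anion is 1−.
With 2 anions per cation, the cation must be 2×1 = 2+.
Cation: ligand charges sum to -1; for the ion to be 2+, Os = +3.

triaquaazido(ethylenediamine)osmium(III) dichlorodiisothiocyanatoaluminate(III)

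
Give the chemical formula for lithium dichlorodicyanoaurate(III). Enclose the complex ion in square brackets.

Li[AuCl2(CN)2]

Ligands: 2 chloro (Cl, -1), 2 cyano (CN, -1). Ligand charge sum = -4.
Charge balance with lithium (+1) requires 1 complex ion per 1 lithium.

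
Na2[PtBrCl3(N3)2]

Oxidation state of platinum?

2 sodium outside the brackets (+1 each) → the complex ion is 2−.
Ligand charges: 1×Br = -1; 3×Cl = -3; 2×N3 = -2; sum -6.
Pt + (-6) = 2− ⇒ Pt is +4.

+4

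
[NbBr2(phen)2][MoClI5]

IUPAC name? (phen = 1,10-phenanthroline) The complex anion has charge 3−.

The complex anion is given as 3−; its ligand charges sum to -6, so Mo = +3.
A 1:1 salt means the cation carries the equal and opposite charge, 3+.
Cation: ligand charges sum to -2; for the ion to be 3+, Nb = +5.

dibromobis(1,10-phenanthroline)niobium(V) chloropentaiodomolybdate(III)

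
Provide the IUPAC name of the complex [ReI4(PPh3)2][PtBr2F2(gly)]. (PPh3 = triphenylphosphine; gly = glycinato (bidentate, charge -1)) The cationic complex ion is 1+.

tetraiodobis(triphenylphosphine)rhenium(V) dibromodifluoro(glycinato)platinate(IV)

The complex cation is given as 1+; its ligand charges sum to -4, so Re = +5.
A 1:1 salt means the anion carries the equal and opposite charge, 1−.
Anion: ligand charges sum to -5; for the ion to be 1−, Pt = +4.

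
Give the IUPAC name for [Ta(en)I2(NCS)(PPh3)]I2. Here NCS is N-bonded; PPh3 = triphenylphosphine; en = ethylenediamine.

(ethylenediamine)diiodoisothiocyanato(triphenylphosphine)tantalum(V) iodide

The 2 iodide counter-ions carry a total charge of -2, so each complex ion is 2+.
Ligand charges: 1×isothiocyanato (-1 each), 1×triphenylphosphine (neutral), 1×ethylenediamine (neutral), 2×iodo (-1 each); total -3. So Ta + (-3) = 2+, giving Ta = +5.
Ligands are named alphabetically: ethylenediamine before iodo before isothiocyanato before triphenylphosphine.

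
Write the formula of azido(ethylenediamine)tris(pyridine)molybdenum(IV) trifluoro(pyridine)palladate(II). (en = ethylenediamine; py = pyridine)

[Mo(en)(N3)(py)3][PdF3(py)]3

Cation [Mo…]: ligand charges -1, Mo(IV) ⇒ ion charge 3+.
Anion [Pd…]: ligand charges -3, Pd(II) ⇒ ion charge 1−.
One 3+ cation requires 3 of the 1− anion.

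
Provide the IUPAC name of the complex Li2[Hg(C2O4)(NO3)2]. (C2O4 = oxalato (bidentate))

lithium dinitratooxalatomercurate(II)

The 2 lithium counter-ions carry a total charge of +2, so each complex ion is 2−.
Ligand charges: 1×oxalato (-2 each), 2×nitrato (-1 each); total -4. So Hg + (-4) = 2−, giving Hg = +2.
The complex ion is anionic, so mercury takes the -ate form mercurate(II).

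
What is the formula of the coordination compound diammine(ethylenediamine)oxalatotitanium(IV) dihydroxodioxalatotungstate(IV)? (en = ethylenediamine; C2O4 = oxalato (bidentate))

Cation [Ti…]: ligand charges -2, Ti(IV) ⇒ ion charge 2+.
Anion [W…]: ligand charges -6, W(IV) ⇒ ion charge 2−.
One 2+ cation balances one 2− anion.

[Ti(C2O4)(en)(NH3)2][W(C2O4)2(OH)2]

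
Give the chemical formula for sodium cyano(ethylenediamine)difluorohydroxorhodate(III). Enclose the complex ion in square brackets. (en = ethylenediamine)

Na[Rh(CN)(en)F2(OH)]

Ligands: 2 fluoro (F, -1), 1 hydroxo (OH, -1), 1 cyano (CN, -1), 1 ethylenediamine (en, neutral). Ligand charge sum = -4.
With Rh in oxidation state +3, the complex ion is [Rh...]^1−.
Charge balance with sodium (+1) requires 1 complex ion per 1 sodium.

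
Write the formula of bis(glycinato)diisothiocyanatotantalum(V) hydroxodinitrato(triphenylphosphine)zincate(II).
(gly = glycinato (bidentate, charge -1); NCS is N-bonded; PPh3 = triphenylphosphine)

Cation [Ta…]: ligand charges -4, Ta(V) ⇒ ion charge 1+.
Anion [Zn…]: ligand charges -3, Zn(II) ⇒ ion charge 1−.

[Ta(gly)2(NCS)2][Zn(NO3)2(OH)(PPh3)]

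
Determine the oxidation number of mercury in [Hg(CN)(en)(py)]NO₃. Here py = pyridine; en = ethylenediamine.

+2

1 nitrate outside the brackets (-1 each) → the complex ion is 1+.
Ligand charges: 1×py neutral; 1×en neutral; 1×CN = -1; sum -1.
Hg + (-1) = 1+ ⇒ Hg is +2.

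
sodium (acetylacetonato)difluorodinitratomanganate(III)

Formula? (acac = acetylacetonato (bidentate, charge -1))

Na2[Mn(acac)F2(NO3)2]

Ligands: 1 acetylacetonato (acac, -1), 2 nitrato (NO3, -1), 2 fluoro (F, -1). Ligand charge sum = -5.
With Mn in oxidation state +3, the complex ion is [Mn...]^2−.
Charge balance with sodium (+1) requires 1 complex ion per 2 sodium.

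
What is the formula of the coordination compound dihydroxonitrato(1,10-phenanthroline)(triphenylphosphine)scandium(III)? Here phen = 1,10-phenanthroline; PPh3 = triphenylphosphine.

[Sc(NO3)(OH)2(phen)(PPh3)]

Ligands: 1 1,10-phenanthroline (phen, neutral), 2 hydroxo (OH, -1), 1 triphenylphosphine (PPh3, neutral), 1 nitrato (NO3, -1). Ligand charge sum = -3.
With Sc in oxidation state +3, the complex ion is [Sc...].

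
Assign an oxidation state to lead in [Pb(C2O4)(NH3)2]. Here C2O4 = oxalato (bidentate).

No counter-ion: the bracketed complex is neutral.
Ligand charges: 1×C2O4 = -2; 2×NH3 neutral; sum -2.
Pb + (-2) = 0 ⇒ Pb is +2.

+2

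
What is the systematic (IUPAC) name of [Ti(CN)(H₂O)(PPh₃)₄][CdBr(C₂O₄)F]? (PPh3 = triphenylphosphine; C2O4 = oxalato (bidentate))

aquacyanotetrakis(triphenylphosphine)titanium(III) bromofluorooxalatocadmate(II)

Both ions are complex: the cation is named first with the plain metal name, the anion second with the -ate form; each ion's ligands are alphabetised independently.
Cadmium is always +2 in its complexes; the anion's ligand charges sum to -4, so the complex anion is 2−.
A 1:1 salt means the cation carries the equal and opposite charge, 2+.
Cation: ligand charges sum to -1; for the ion to be 2+, Ti = +3.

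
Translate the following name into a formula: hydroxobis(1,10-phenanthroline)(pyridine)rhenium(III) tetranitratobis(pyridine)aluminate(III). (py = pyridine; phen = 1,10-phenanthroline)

Cation [Re…]: ligand charges -1, Re(III) ⇒ ion charge 2+.
Anion [Al…]: ligand charges -4, Al(III) ⇒ ion charge 1−.

[Re(OH)(phen)2(py)][Al(NO3)4(py)2]2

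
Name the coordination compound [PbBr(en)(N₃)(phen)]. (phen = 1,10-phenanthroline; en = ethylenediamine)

There is no counter-ion, so the complex is neutral overall.
Ligand charges: 1×azido (-1 each), 1×1,10-phenanthroline (neutral), 1×bromo (-1 each), 1×ethylenediamine (neutral); total -2. So Pb + (-2) = 0, giving Pb = +2.
Ligands are named alphabetically: azido before bromo before ethylenediamine before phenanthroline.

azidobromo(ethylenediamine)(1,10-phenanthroline)lead(II)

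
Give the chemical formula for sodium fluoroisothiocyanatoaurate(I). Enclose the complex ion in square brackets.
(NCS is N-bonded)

Ligands: 1 fluoro (F, -1), 1 isothiocyanato (NCS, -1). Ligand charge sum = -2.
Charge balance with sodium (+1) requires 1 complex ion per 1 sodium.

Na[AuF(NCS)]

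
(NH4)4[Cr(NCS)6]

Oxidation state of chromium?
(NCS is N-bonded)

+2

4 ammonium outside the brackets (+1 each) → the complex ion is 4−.
Ligand charges: 6×NCS = -6; sum -6.
Cr + (-6) = 4− ⇒ Cr is +2.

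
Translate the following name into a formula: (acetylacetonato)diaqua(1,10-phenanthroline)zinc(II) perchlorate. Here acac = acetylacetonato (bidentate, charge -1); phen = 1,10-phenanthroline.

[Zn(acac)(H2O)2(phen)]ClO4

Ligands: 2 aqua (H2O, neutral), 1 acetylacetonato (acac, -1), 1 1,10-phenanthroline (phen, neutral). Ligand charge sum = -1.
Charge balance with perchlorate (-1) requires 1 complex ion per 1 perchlorate.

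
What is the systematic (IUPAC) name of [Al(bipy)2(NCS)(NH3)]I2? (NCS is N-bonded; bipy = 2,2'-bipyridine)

The 2 iodide counter-ions carry a total charge of -2, so each complex ion is 2+.
Ligand charges: 1×isothiocyanato (-1 each), 2×2,2'-bipyridine (neutral), 1×ammine (neutral); total -1. So Al + (-1) = 2+, giving Al = +3.
Ligands are named alphabetically: ammine before bipyridine before isothiocyanato.

amminebis(2,2'-bipyridine)isothiocyanatoaluminium(III) iodide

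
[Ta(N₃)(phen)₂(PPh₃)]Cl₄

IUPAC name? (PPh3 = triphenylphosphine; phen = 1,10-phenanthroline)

The 4 chloride counter-ions carry a total charge of -4, so each complex ion is 4+.
Ligand charges: 1×triphenylphosphine (neutral), 1×azido (-1 each), 2×1,10-phenanthroline (neutral); total -1. So Ta + (-1) = 4+, giving Ta = +5.
Ligands are named alphabetically: azido before phenanthroline before triphenylphosphine.

azidobis(1,10-phenanthroline)(triphenylphosphine)tantalum(V) chloride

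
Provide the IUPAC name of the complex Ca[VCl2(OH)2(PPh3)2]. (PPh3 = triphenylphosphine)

The 1 calcium counter-ion carries a total charge of +2, so each complex ion is 2−.
Ligand charges: 2×hydroxo (-1 each), 2×triphenylphosphine (neutral), 2×chloro (-1 each); total -4. So V + (-4) = 2−, giving V = +2.
Ligands are named alphabetically: chloro before hydroxo before triphenylphosphine.
The complex ion is anionic, so vanadium takes the -ate form vanadate(II).

calcium dichlorodihydroxobis(triphenylphosphine)vanadate(II)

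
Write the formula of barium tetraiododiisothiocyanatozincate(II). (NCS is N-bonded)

Ligands: 2 isothiocyanato (NCS, -1), 4 iodo (I, -1). Ligand charge sum = -6.
Charge balance with barium (+2) requires 1 complex ion per 2 barium.

Ba2[ZnI4(NCS)2]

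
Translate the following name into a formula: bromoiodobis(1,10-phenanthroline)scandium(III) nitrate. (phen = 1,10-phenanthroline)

Ligands: 2 1,10-phenanthroline (phen, neutral), 1 bromo (Br, -1), 1 iodo (I, -1). Ligand charge sum = -2.
With Sc in oxidation state +3, the complex ion is [Sc...]^1+.
Charge balance with nitrate (-1) requires 1 complex ion per 1 nitrate.

[ScBrI(phen)2]NO3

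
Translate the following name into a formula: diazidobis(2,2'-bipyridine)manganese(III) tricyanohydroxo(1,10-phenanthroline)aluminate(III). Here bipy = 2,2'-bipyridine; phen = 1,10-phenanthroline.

Cation [Mn…]: ligand charges -2, Mn(III) ⇒ ion charge 1+.
Anion [Al…]: ligand charges -4, Al(III) ⇒ ion charge 1−.
One 1+ cation balances one 1− anion.

[Mn(bipy)2(N3)2][Al(CN)3(OH)(phen)]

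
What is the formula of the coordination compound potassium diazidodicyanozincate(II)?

K2[Zn(CN)2(N3)2]

Ligands: 2 cyano (CN, -1), 2 azido (N3, -1). Ligand charge sum = -4.
Charge balance with potassium (+1) requires 1 complex ion per 2 potassium.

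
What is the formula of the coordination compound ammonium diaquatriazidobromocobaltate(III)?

NH4[CoBr(H2O)2(N3)3]

Ligands: 1 bromo (Br, -1), 3 azido (N3, -1), 2 aqua (H2O, neutral). Ligand charge sum = -4.
Charge balance with ammonium (+1) requires 1 complex ion per 1 ammonium.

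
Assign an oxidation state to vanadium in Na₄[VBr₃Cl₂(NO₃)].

4 sodium outside the brackets (+1 each) → the complex ion is 4−.
Ligand charges: 1×NO3 = -1; 3×Br = -3; 2×Cl = -2; sum -6.
V + (-6) = 4− ⇒ V is +2.

+2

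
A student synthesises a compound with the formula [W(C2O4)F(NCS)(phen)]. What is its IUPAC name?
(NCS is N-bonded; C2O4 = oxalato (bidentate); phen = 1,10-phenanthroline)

There is no counter-ion, so the complex is neutral overall.
Ligand charges: 1×isothiocyanato (-1 each), 1×fluoro (-1 each), 1×oxalato (-2 each), 1×1,10-phenanthroline (neutral); total -4. So W + (-4) = 0, giving W = +4.
Ligands are named alphabetically: fluoro before isothiocyanato before oxalato before phenanthroline.

fluoroisothiocyanatooxalato(1,10-phenanthroline)tungsten(IV)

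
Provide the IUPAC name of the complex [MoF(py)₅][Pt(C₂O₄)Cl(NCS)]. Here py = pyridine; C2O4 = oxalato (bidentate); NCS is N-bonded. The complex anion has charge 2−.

Both ions are complex: the cation is named first with the plain metal name, the anion second with the -ate form; each ion's ligands are alphabetised independently.
The complex anion is given as 2−; its ligand charges sum to -4, so Pt = +2.
A 1:1 salt means the cation carries the equal and opposite charge, 2+.
Cation: ligand charges sum to -1; for the ion to be 2+, Mo = +3.

fluoropentakis(pyridine)molybdenum(III) chloroisothiocyanatooxalatoplatinate(II)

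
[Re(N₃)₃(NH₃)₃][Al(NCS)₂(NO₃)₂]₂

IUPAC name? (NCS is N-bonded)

Both ions are complex: the cation is named first with the plain metal name, the anion second with the -ate form; each ion's ligands are alphabetised independently.
Aluminium is always +3 in its complexes; the anion's ligand charges sum to -4, so the complex anion is 1−.
With 2 anions per cation, the cation must be 2×1 = 2+.
Cation: ligand charges sum to -3; for the ion to be 2+, Re = +5.

triamminetriazidorhenium(V) diisothiocyanatodinitratoaluminate(III)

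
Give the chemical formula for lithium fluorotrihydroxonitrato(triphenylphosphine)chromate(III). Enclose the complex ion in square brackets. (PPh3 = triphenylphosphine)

Ligands: 1 nitrato (NO3, -1), 1 triphenylphosphine (PPh3, neutral), 3 hydroxo (OH, -1), 1 fluoro (F, -1). Ligand charge sum = -5.
With Cr in oxidation state +3, the complex ion is [Cr...]^2−.
Charge balance with lithium (+1) requires 1 complex ion per 2 lithium.

Li2[CrF(NO3)(OH)3(PPh3)]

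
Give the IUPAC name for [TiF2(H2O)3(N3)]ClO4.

The 1 perchlorate counter-ion carries a total charge of -1, so each complex ion is 1+.
Ligand charges: 2×fluoro (-1 each), 1×azido (-1 each), 3×aqua (neutral); total -3. So Ti + (-3) = 1+, giving Ti = +4.
Ligands are named alphabetically: aqua before azido before fluoro.

triaquaazidodifluorotitanium(IV) perchlorate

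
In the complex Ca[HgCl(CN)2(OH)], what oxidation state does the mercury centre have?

+2

1 calcium outside the brackets (+2 each) → the complex ion is 2−.
Ligand charges: 1×OH = -1; 2×CN = -2; 1×Cl = -1; sum -4.
Hg + (-4) = 2− ⇒ Hg is +2.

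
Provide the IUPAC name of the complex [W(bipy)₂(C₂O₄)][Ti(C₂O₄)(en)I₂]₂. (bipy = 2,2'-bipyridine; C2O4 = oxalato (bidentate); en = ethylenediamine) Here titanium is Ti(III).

Ti is given as +3; the anion's ligand charges sum to -4, so the complex anion is 1−.
With 2 anions per cation, the cation must be 2×1 = 2+.
Cation: ligand charges sum to -2; for the ion to be 2+, W = +4.

bis(2,2'-bipyridine)oxalatotungsten(IV) (ethylenediamine)diiodooxalatotitanate(III)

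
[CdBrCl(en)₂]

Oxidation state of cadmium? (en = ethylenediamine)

No counter-ion: the bracketed complex is neutral.
Ligand charges: 2×en neutral; 1×Cl = -1; 1×Br = -1; sum -2.
Cd + (-2) = 0 ⇒ Cd is +2.

+2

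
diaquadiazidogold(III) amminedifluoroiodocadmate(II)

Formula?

Cation [Au…]: ligand charges -2, Au(III) ⇒ ion charge 1+.
Anion [Cd…]: ligand charges -3, Cd(II) ⇒ ion charge 1−.
One 1+ cation balances one 1− anion.

[Au(H2O)2(N3)2][CdF2I(NH3)]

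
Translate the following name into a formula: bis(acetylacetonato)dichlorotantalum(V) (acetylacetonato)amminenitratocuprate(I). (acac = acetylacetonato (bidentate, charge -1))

[Ta(acac)2Cl2][Cu(acac)(NH3)(NO3)]

Cation [Ta…]: ligand charges -4, Ta(V) ⇒ ion charge 1+.
Anion [Cu…]: ligand charges -2, Cu(I) ⇒ ion charge 1−.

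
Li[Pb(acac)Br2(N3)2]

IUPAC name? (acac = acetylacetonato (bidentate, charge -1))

The 1 lithium counter-ion carries a total charge of +1, so each complex ion is 1−.
Ligand charges: 1×acetylacetonato (-1 each), 2×bromo (-1 each), 2×azido (-1 each); total -5. So Pb + (-5) = 1−, giving Pb = +4.
The complex ion is anionic, so lead takes the -ate form plumbate(IV).

lithium (acetylacetonato)diazidodibromoplumbate(IV)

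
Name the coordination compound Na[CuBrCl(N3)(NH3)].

sodium ammineazidobromochlorocuprate(II)

The 1 sodium counter-ion carries a total charge of +1, so each complex ion is 1−.
Ligand charges: 1×ammine (neutral), 1×bromo (-1 each), 1×chloro (-1 each), 1×azido (-1 each); total -3. So Cu + (-3) = 1−, giving Cu = +2.
Ligands are named alphabetically: ammine before azido before bromo before chloro.
The complex ion is anionic, so copper takes the -ate form cuprate(II).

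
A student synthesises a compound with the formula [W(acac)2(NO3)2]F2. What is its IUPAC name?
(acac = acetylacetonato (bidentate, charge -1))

The 2 fluoride counter-ions carry a total charge of -2, so each complex ion is 2+.
Ligand charges: 2×acetylacetonato (-1 each), 2×nitrato (-1 each); total -4. So W + (-4) = 2+, giving W = +6.
Ligands are named alphabetically: acetylacetonato before nitrato.

bis(acetylacetonato)dinitratotungsten(VI) fluoride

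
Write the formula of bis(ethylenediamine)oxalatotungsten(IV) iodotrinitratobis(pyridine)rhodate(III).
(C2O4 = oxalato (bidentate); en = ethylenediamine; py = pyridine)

[W(C2O4)(en)2][RhI(NO3)3(py)2]2

Cation [W…]: ligand charges -2, W(IV) ⇒ ion charge 2+.
Anion [Rh…]: ligand charges -4, Rh(III) ⇒ ion charge 1−.
One 2+ cation requires 2 of the 1− anion.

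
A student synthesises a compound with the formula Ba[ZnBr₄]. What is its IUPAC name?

The 1 barium counter-ion carries a total charge of +2, so each complex ion is 2−.
Ligand charges: 4×bromo (-1 each); total -4. So Zn + (-4) = 2−, giving Zn = +2.
The complex ion is anionic, so zinc takes the -ate form zincate(II).

barium tetrabromozincate(II)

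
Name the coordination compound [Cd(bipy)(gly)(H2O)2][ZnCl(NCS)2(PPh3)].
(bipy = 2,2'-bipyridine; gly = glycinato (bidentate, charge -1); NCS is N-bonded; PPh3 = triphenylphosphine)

diaqua(2,2'-bipyridine)(glycinato)cadmium(II) chlorodiisothiocyanato(triphenylphosphine)zincate(II)

Zinc is always +2 in its complexes; the anion's ligand charges sum to -3, so the complex anion is 1−.
A 1:1 salt means the cation carries the equal and opposite charge, 1+.
Cation: ligand charges sum to -1; for the ion to be 1+, Cd = +2.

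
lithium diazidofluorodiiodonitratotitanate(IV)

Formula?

Ligands: 2 iodo (I, -1), 1 fluoro (F, -1), 2 azido (N3, -1), 1 nitrato (NO3, -1). Ligand charge sum = -6.
With Ti in oxidation state +4, the complex ion is [Ti...]^2−.
Charge balance with lithium (+1) requires 1 complex ion per 2 lithium.

Li2[TiFI2(N3)2(NO3)]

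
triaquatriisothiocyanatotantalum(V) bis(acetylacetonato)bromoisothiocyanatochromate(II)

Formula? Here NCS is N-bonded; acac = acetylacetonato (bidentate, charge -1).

Cation [Ta…]: ligand charges -3, Ta(V) ⇒ ion charge 2+.
Anion [Cr…]: ligand charges -4, Cr(II) ⇒ ion charge 2−.

[Ta(H2O)3(NCS)3][Cr(acac)2Br(NCS)]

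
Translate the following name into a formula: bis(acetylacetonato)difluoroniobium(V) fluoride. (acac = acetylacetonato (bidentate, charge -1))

Ligands: 2 acetylacetonato (acac, -1), 2 fluoro (F, -1). Ligand charge sum = -4.
With Nb in oxidation state +5, the complex ion is [Nb...]^1+.
Charge balance with fluoride (-1) requires 1 complex ion per 1 fluoride.

[Nb(acac)2F2]F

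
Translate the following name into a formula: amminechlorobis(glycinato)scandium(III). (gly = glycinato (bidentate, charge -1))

Ligands: 2 glycinato (gly, -1), 1 ammine (NH3, neutral), 1 chloro (Cl, -1). Ligand charge sum = -3.
With Sc in oxidation state +3, the complex ion is [Sc...].

[ScCl(gly)2(NH3)]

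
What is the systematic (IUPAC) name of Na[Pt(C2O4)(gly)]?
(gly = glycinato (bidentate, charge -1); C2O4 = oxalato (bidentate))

sodium (glycinato)oxalatoplatinate(II)

The 1 sodium counter-ion carries a total charge of +1, so each complex ion is 1−.
Ligand charges: 1×glycinato (-1 each), 1×oxalato (-2 each); total -3. So Pt + (-3) = 1−, giving Pt = +2.
Ligands are named alphabetically: glycinato before oxalato.
The complex ion is anionic, so platinum takes the -ate form platinate(II).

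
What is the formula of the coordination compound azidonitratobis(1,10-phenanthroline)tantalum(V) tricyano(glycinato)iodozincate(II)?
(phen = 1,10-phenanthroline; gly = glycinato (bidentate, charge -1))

[Ta(N3)(NO3)(phen)2][Zn(CN)3(gly)I]

Cation [Ta…]: ligand charges -2, Ta(V) ⇒ ion charge 3+.
Anion [Zn…]: ligand charges -5, Zn(II) ⇒ ion charge 3−.
One 3+ cation balances one 3− anion.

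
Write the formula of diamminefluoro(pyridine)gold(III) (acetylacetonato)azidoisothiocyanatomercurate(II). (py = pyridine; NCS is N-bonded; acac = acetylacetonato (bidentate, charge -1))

Cation [Au…]: ligand charges -1, Au(III) ⇒ ion charge 2+.
Anion [Hg…]: ligand charges -3, Hg(II) ⇒ ion charge 1−.
One 2+ cation requires 2 of the 1− anion.

[AuF(NH3)2(py)][Hg(acac)(N3)(NCS)]2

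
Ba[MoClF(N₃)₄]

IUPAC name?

The 1 barium counter-ion carries a total charge of +2, so each complex ion is 2−.
Ligand charges: 1×chloro (-1 each), 1×fluoro (-1 each), 4×azido (-1 each); total -6. So Mo + (-6) = 2−, giving Mo = +4.
The complex ion is anionic, so molybdenum takes the -ate form molybdate(IV).

barium tetraazidochlorofluoromolybdate(IV)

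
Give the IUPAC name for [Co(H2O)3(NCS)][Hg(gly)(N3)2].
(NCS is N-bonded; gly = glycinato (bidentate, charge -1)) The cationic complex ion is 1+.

The complex cation is given as 1+; its ligand charges sum to -1, so Co = +2.
A 1:1 salt means the anion carries the equal and opposite charge, 1−.
Anion: ligand charges sum to -3; for the ion to be 1−, Hg = +2.

triaquaisothiocyanatocobalt(II) diazido(glycinato)mercurate(II)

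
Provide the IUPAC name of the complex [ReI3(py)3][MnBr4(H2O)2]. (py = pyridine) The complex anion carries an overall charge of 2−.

triiodotris(pyridine)rhenium(V) diaquatetrabromomanganate(II)

Both ions are complex: the cation is named first with the plain metal name, the anion second with the -ate form; each ion's ligands are alphabetised independently.
The complex anion is given as 2−; its ligand charges sum to -4, so Mn = +2.
A 1:1 salt means the cation carries the equal and opposite charge, 2+.
Cation: ligand charges sum to -3; for the ion to be 2+, Re = +5.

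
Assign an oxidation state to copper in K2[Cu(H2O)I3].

+1

2 potassium outside the brackets (+1 each) → the complex ion is 2−.
Ligand charges: 3×I = -3; 1×H2O neutral; sum -3.
Cu + (-3) = 2− ⇒ Cu is +1.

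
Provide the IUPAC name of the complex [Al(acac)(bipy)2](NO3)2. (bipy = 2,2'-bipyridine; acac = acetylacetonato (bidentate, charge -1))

(acetylacetonato)bis(2,2'-bipyridine)aluminium(III) nitrate

The 2 nitrate counter-ions carry a total charge of -2, so each complex ion is 2+.
Ligand charges: 2×2,2'-bipyridine (neutral), 1×acetylacetonato (-1 each); total -1. So Al + (-1) = 2+, giving Al = +3.
Ligands are named alphabetically: acetylacetonato before bipyridine.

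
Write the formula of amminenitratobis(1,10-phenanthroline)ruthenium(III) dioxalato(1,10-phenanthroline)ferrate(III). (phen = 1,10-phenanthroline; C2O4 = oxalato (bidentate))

[Ru(NH3)(NO3)(phen)2][Fe(C2O4)2(phen)]2

Cation [Ru…]: ligand charges -1, Ru(III) ⇒ ion charge 2+.
Anion [Fe…]: ligand charges -4, Fe(III) ⇒ ion charge 1−.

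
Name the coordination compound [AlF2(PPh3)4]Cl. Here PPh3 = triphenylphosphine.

difluorotetrakis(triphenylphosphine)aluminium(III) chloride

The 1 chloride counter-ion carries a total charge of -1, so each complex ion is 1+.
Ligand charges: 4×triphenylphosphine (neutral), 2×fluoro (-1 each); total -2. So Al + (-2) = 1+, giving Al = +3.
Ligands are named alphabetically: fluoro before triphenylphosphine.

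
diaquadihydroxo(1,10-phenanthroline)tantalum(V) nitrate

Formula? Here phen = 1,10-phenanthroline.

[Ta(H2O)2(OH)2(phen)](NO3)3

Ligands: 1 1,10-phenanthroline (phen, neutral), 2 hydroxo (OH, -1), 2 aqua (H2O, neutral). Ligand charge sum = -2.
With Ta in oxidation state +5, the complex ion is [Ta...]^3+.
Charge balance with nitrate (-1) requires 1 complex ion per 3 nitrate.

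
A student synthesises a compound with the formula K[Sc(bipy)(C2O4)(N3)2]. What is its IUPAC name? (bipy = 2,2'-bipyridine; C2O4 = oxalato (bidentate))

The 1 potassium counter-ion carries a total charge of +1, so each complex ion is 1−.
Ligand charges: 1×2,2'-bipyridine (neutral), 1×oxalato (-2 each), 2×azido (-1 each); total -4. So Sc + (-4) = 1−, giving Sc = +3.
The complex ion is anionic, so scandium takes the -ate form scandate(III).

potassium diazido(2,2'-bipyridine)oxalatoscandate(III)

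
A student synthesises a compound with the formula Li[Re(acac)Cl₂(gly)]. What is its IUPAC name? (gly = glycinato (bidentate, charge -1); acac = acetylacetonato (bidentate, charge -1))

lithium (acetylacetonato)dichloro(glycinato)rhenate(III)

The 1 lithium counter-ion carries a total charge of +1, so each complex ion is 1−.
Ligand charges: 2×chloro (-1 each), 1×glycinato (-1 each), 1×acetylacetonato (-1 each); total -4. So Re + (-4) = 1−, giving Re = +3.
Ligands are named alphabetically: acetylacetonato before chloro before glycinato.
The complex ion is anionic, so rhenium takes the -ate form rhenate(III).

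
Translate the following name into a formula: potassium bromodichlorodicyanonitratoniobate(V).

K[NbBrCl2(CN)2(NO3)]

Ligands: 2 chloro (Cl, -1), 2 cyano (CN, -1), 1 bromo (Br, -1), 1 nitrato (NO3, -1). Ligand charge sum = -6.
Charge balance with potassium (+1) requires 1 complex ion per 1 potassium.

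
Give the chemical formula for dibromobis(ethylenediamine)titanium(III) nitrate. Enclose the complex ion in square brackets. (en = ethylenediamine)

Ligands: 2 bromo (Br, -1), 2 ethylenediamine (en, neutral). Ligand charge sum = -2.
With Ti in oxidation state +3, the complex ion is [Ti...]^1+.
Charge balance with nitrate (-1) requires 1 complex ion per 1 nitrate.

[TiBr2(en)2]NO3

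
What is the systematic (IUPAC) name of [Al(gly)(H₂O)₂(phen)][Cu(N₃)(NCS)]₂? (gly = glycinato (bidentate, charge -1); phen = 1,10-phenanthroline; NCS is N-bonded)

diaqua(glycinato)(1,10-phenanthroline)aluminium(III) azidoisothiocyanatocuprate(I)

Aluminium is always +3 in its complexes; the cation's ligand charges sum to -1, so the complex cation is 2+.
With 2 anions per cation, each anion must be 2/2 = 1−.
Anion: ligand charges sum to -2; for the ion to be 1−, Cu = +1.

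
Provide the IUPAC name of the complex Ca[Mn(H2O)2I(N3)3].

calcium diaquatriazidoiodomanganate(II)

The 1 calcium counter-ion carries a total charge of +2, so each complex ion is 2−.
Ligand charges: 2×aqua (neutral), 3×azido (-1 each), 1×iodo (-1 each); total -4. So Mn + (-4) = 2−, giving Mn = +2.
The complex ion is anionic, so manganese takes the -ate form manganate(II).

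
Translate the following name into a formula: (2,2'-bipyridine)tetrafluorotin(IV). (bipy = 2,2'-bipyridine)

Ligands: 4 fluoro (F, -1), 1 2,2'-bipyridine (bipy, neutral). Ligand charge sum = -4.
With Sn in oxidation state +4, the complex ion is [Sn...].

[Sn(bipy)F4]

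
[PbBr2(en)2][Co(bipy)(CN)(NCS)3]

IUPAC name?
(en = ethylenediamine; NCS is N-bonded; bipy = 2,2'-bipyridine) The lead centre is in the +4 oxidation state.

dibromobis(ethylenediamine)lead(IV) (2,2'-bipyridine)cyanotriisothiocyanatocobaltate(II)

Both ions are complex: the cation is named first with the plain metal name, the anion second with the -ate form; each ion's ligands are alphabetised independently.
Pb is given as +4; the cation's ligand charges sum to -2, so the complex cation is 2+.
A 1:1 salt means the anion carries the equal and opposite charge, 2−.
Anion: ligand charges sum to -4; for the ion to be 2−, Co = +2.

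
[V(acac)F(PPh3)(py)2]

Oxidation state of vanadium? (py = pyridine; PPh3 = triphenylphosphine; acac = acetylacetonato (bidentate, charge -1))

+2

No counter-ion: the bracketed complex is neutral.
Ligand charges: 2×py neutral; 1×PPh3 neutral; 1×F = -1; 1×acac = -1; sum -2.
V + (-2) = 0 ⇒ V is +2.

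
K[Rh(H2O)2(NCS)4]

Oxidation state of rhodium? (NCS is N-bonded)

+3

1 potassium outside the brackets (+1 each) → the complex ion is 1−.
Ligand charges: 2×H2O neutral; 4×NCS = -4; sum -4.
Rh + (-4) = 1− ⇒ Rh is +3.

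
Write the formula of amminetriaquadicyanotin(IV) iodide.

[Sn(CN)2(H2O)3(NH3)]I2

Ligands: 1 ammine (NH3, neutral), 2 cyano (CN, -1), 3 aqua (H2O, neutral). Ligand charge sum = -2.
With Sn in oxidation state +4, the complex ion is [Sn...]^2+.
Charge balance with iodide (-1) requires 1 complex ion per 2 iodide.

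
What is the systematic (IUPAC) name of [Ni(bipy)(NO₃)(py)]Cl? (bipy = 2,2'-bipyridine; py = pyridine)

(2,2'-bipyridine)nitrato(pyridine)nickel(II) chloride

The 1 chloride counter-ion carries a total charge of -1, so each complex ion is 1+.
Ligand charges: 1×2,2'-bipyridine (neutral), 1×pyridine (neutral), 1×nitrato (-1 each); total -1. So Ni + (-1) = 1+, giving Ni = +2.
Ligands are named alphabetically: bipyridine before nitrato before pyridine.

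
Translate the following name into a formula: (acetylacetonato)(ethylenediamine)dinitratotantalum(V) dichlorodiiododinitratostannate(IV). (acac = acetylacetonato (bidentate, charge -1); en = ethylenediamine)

[Ta(acac)(en)(NO3)2][SnCl2I2(NO3)2]

Cation [Ta…]: ligand charges -3, Ta(V) ⇒ ion charge 2+.
Anion [Sn…]: ligand charges -6, Sn(IV) ⇒ ion charge 2−.
One 2+ cation balances one 2− anion.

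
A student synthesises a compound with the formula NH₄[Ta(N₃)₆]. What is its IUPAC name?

The 1 ammonium counter-ion carries a total charge of +1, so each complex ion is 1−.
Ligand charges: 6×azido (-1 each); total -6. So Ta + (-6) = 1−, giving Ta = +5.
The complex ion is anionic, so tantalum takes the -ate form tantalate(V).

ammonium hexaazidotantalate(V)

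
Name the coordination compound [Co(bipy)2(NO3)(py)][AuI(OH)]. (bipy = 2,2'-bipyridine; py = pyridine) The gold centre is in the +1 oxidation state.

bis(2,2'-bipyridine)nitrato(pyridine)cobalt(II) hydroxoiodoaurate(I)

Both ions are complex: the cation is named first with the plain metal name, the anion second with the -ate form; each ion's ligands are alphabetised independently.
Au is given as +1; the anion's ligand charges sum to -2, so the complex anion is 1−.
A 1:1 salt means the cation carries the equal and opposite charge, 1+.
Cation: ligand charges sum to -1; for the ion to be 1+, Co = +2.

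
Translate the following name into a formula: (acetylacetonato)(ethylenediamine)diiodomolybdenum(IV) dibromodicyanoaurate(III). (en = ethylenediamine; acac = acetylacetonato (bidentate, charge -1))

Cation [Mo…]: ligand charges -3, Mo(IV) ⇒ ion charge 1+.
Anion [Au…]: ligand charges -4, Au(III) ⇒ ion charge 1−.
One 1+ cation balances one 1− anion.

[Mo(acac)(en)I2][AuBr2(CN)2]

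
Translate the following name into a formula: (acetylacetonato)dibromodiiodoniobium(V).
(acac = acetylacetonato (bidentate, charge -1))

Ligands: 2 bromo (Br, -1), 1 acetylacetonato (acac, -1), 2 iodo (I, -1). Ligand charge sum = -5.
With Nb in oxidation state +5, the complex ion is [Nb...].

[Nb(acac)Br2I2]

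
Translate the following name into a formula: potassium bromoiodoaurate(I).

Ligands: 1 iodo (I, -1), 1 bromo (Br, -1). Ligand charge sum = -2.
With Au in oxidation state +1, the complex ion is [Au...]^1−.
Charge balance with potassium (+1) requires 1 complex ion per 1 potassium.

K[AuBrI]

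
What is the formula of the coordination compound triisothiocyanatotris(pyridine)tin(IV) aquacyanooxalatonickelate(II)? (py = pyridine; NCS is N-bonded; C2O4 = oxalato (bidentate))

[Sn(NCS)3(py)3][Ni(C2O4)(CN)(H2O)]

Cation [Sn…]: ligand charges -3, Sn(IV) ⇒ ion charge 1+.
Anion [Ni…]: ligand charges -3, Ni(II) ⇒ ion charge 1−.
One 1+ cation balances one 1− anion.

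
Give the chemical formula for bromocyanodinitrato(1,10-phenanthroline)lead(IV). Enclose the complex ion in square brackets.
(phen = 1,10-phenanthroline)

Ligands: 1 cyano (CN, -1), 1 bromo (Br, -1), 1 1,10-phenanthroline (phen, neutral), 2 nitrato (NO3, -1). Ligand charge sum = -4.
With Pb in oxidation state +4, the complex ion is [Pb...].

[PbBr(CN)(NO3)2(phen)]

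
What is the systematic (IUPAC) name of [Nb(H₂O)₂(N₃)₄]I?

diaquatetraazidoniobium(V) iodide

The 1 iodide counter-ion carries a total charge of -1, so each complex ion is 1+.
Ligand charges: 2×aqua (neutral), 4×azido (-1 each); total -4. So Nb + (-4) = 1+, giving Nb = +5.
Ligands are named alphabetically: aqua before azido.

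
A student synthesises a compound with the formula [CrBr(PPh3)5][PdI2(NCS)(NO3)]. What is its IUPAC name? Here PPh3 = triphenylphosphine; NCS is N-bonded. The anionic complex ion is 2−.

Both ions are complex: the cation is named first with the plain metal name, the anion second with the -ate form; each ion's ligands are alphabetised independently.
The complex anion is given as 2−; its ligand charges sum to -4, so Pd = +2.
A 1:1 salt means the cation carries the equal and opposite charge, 2+.
Cation: ligand charges sum to -1; for the ion to be 2+, Cr = +3.

bromopentakis(triphenylphosphine)chromium(III) diiodoisothiocyanatonitratopalladate(II)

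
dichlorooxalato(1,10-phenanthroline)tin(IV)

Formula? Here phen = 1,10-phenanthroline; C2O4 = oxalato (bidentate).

[Sn(C2O4)Cl2(phen)]

Ligands: 1 1,10-phenanthroline (phen, neutral), 1 oxalato (C2O4, -2), 2 chloro (Cl, -1). Ligand charge sum = -4.
With Sn in oxidation state +4, the complex ion is [Sn...].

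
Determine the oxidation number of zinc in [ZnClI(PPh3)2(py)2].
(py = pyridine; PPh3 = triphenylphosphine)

+2

No counter-ion: the bracketed complex is neutral.
Ligand charges: 2×py neutral; 1×I = -1; 2×PPh3 neutral; 1×Cl = -1; sum -2.
Zn + (-2) = 0 ⇒ Zn is +2.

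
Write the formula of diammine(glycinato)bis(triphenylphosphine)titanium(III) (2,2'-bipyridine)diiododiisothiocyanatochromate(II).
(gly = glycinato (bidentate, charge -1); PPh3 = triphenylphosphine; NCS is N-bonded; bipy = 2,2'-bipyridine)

Cation [Ti…]: ligand charges -1, Ti(III) ⇒ ion charge 2+.
Anion [Cr…]: ligand charges -4, Cr(II) ⇒ ion charge 2−.
One 2+ cation balances one 2− anion.

[Ti(gly)(NH3)2(PPh3)2][Cr(bipy)I2(NCS)2]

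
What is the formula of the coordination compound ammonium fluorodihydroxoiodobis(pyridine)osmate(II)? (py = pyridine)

(NH4)2[OsFI(OH)2(py)2]

Ligands: 2 pyridine (py, neutral), 1 fluoro (F, -1), 2 hydroxo (OH, -1), 1 iodo (I, -1). Ligand charge sum = -4.
Charge balance with ammonium (+1) requires 1 complex ion per 2 ammonium.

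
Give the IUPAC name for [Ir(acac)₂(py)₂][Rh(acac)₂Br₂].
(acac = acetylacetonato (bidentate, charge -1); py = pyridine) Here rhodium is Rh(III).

Rh is given as +3; the anion's ligand charges sum to -4, so the complex anion is 1−.
A 1:1 salt means the cation carries the equal and opposite charge, 1+.
Cation: ligand charges sum to -2; for the ion to be 1+, Ir = +3.

bis(acetylacetonato)bis(pyridine)iridium(III) bis(acetylacetonato)dibromorhodate(III)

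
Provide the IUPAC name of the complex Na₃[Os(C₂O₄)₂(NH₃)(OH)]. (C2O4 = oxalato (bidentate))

The 3 sodium counter-ions carry a total charge of +3, so each complex ion is 3−.
Ligand charges: 1×ammine (neutral), 2×oxalato (-2 each), 1×hydroxo (-1 each); total -5. So Os + (-5) = 3−, giving Os = +2.
The complex ion is anionic, so osmium takes the -ate form osmate(II).

sodium amminehydroxodioxalatoosmate(II)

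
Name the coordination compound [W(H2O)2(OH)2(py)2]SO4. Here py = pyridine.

The 1 sulfate counter-ion carries a total charge of -2, so each complex ion is 2+.
Ligand charges: 2×pyridine (neutral), 2×aqua (neutral), 2×hydroxo (-1 each); total -2. So W + (-2) = 2+, giving W = +4.
Ligands are named alphabetically: aqua before hydroxo before pyridine.

diaquadihydroxobis(pyridine)tungsten(IV) sulfate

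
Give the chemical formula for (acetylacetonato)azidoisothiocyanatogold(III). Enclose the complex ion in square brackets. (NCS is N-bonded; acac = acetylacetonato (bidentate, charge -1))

Ligands: 1 isothiocyanato (NCS, -1), 1 acetylacetonato (acac, -1), 1 azido (N3, -1). Ligand charge sum = -3.
With Au in oxidation state +3, the complex ion is [Au...].

[Au(acac)(N3)(NCS)]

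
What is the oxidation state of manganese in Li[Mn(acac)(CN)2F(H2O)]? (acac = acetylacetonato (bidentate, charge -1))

1 lithium outside the brackets (+1 each) → the complex ion is 1−.
Ligand charges: 2×CN = -2; 1×acac = -1; 1×F = -1; 1×H2O neutral; sum -4.
Mn + (-4) = 1− ⇒ Mn is +3.

+3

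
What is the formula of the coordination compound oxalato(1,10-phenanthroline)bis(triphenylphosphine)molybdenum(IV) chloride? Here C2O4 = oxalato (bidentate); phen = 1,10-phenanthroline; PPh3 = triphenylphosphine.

[Mo(C2O4)(phen)(PPh3)2]Cl2

Ligands: 1 oxalato (C2O4, -2), 1 1,10-phenanthroline (phen, neutral), 2 triphenylphosphine (PPh3, neutral). Ligand charge sum = -2.
With Mo in oxidation state +4, the complex ion is [Mo...]^2+.
Charge balance with chloride (-1) requires 1 complex ion per 2 chloride.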